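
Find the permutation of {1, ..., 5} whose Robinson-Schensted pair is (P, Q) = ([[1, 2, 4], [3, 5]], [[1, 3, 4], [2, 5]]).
3 1 2 5 4

Reverse RSK: for i = n, n-1, ..., 1, locate i in Q, remove the corresponding corner cell from P, and reverse-bump its entry up through P; the value ejected from row 1 is w(i).

So w = 3 1 2 5 4.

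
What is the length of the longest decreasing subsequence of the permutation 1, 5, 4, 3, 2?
4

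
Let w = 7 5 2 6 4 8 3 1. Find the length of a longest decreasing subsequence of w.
5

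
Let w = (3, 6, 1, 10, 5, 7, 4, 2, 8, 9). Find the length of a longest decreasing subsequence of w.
4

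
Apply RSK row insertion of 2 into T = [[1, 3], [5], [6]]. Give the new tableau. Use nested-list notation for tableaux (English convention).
[[1, 2], [3], [5], [6]]

In row 1, 2 replaces 3 (the leftmost entry greater than 2); 3 is bumped to row 2. In row 2, 3 replaces 5 (the leftmost entry greater than 3); 5 is bumped to row 3. In row 3, 5 replaces 6 (the leftmost entry greater than 5); 6 is bumped to row 4. 6 starts a new row 4. The new tableau is [[1, 2], [3], [5], [6]].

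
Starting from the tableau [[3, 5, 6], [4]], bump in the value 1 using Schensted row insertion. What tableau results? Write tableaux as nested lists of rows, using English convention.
[[1, 5, 6], [3], [4]]

In row 1, 1 replaces 3 (the leftmost entry greater than 1); 3 is bumped to row 2. In row 2, 3 replaces 4 (the leftmost entry greater than 3); 4 is bumped to row 3. 4 starts a new row 3. The new tableau is [[1, 5, 6], [3], [4]].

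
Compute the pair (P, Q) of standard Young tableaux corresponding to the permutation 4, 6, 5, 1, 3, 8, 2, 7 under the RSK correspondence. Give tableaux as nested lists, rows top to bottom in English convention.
Insert each entry of the permutation into P by Schensted row insertion, recording in Q the position of each new cell.

Insert 4: appended to row 1. P = [[4]].
Insert 6: appended to row 1. P = [[4, 6]].
Insert 5: 5 bumps 6 from row 1; 6 starts row 2. P = [[4, 5], [6]].
Insert 1: 1 bumps 4 from row 1; 4 bumps 6 from row 2; 6 starts row 3. P = [[1, 5], [4], [6]].
Insert 3: 3 bumps 5 from row 1; 5 appends to row 2. P = [[1, 3], [4, 5], [6]].
Insert 8: appended to row 1. P = [[1, 3, 8], [4, 5], [6]].
Insert 2: 2 bumps 3 from row 1; 3 bumps 4 from row 2; 4 bumps 6 from row 3; 6 starts row 4. P = [[1, 2, 8], [3, 5], [4], [6]].
Insert 7: 7 bumps 8 from row 1; 8 appends to row 2. P = [[1, 2, 7], [3, 5, 8], [4], [6]].

So P = [[1, 2, 7], [3, 5, 8], [4], [6]], Q = [[1, 2, 6], [3, 5, 8], [4], [7]].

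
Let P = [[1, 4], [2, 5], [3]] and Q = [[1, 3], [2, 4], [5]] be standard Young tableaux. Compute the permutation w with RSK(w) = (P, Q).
Reverse RSK: for i = n, n-1, ..., 1, locate i in Q, remove the corresponding corner cell from P, and reverse-bump its entry up through P; the value ejected from row 1 is w(i).

So w = 3 2 5 4 1.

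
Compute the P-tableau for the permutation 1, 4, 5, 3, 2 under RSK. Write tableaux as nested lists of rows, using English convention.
Insert 1: appended to row 1. P = [[1]].
Insert 4: appended to row 1. P = [[1, 4]].
Insert 5: appended to row 1. P = [[1, 4, 5]].
Insert 3: 3 bumps 4 from row 1; 4 starts row 2. P = [[1, 3, 5], [4]].
Insert 2: 2 bumps 3 from row 1; 3 bumps 4 from row 2; 4 starts row 3. P = [[1, 2, 5], [3], [4]].

So P = [[1, 2, 5], [3], [4]].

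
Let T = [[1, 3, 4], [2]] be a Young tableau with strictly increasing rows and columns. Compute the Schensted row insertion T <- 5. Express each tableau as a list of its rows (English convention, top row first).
[[1, 3, 4, 5], [2]]

5 is larger than every entry of row 1, so it is appended to row 1. The new tableau is [[1, 3, 4, 5], [2]].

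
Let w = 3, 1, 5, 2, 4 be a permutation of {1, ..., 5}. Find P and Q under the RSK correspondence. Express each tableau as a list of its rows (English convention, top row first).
Insert each entry of the permutation into P by Schensted row insertion, recording in Q the position of each new cell.

Insert 3: appended to row 1. P = [[3]].
Insert 1: 1 bumps 3 from row 1; 3 starts row 2. P = [[1], [3]].
Insert 5: appended to row 1. P = [[1, 5], [3]].
Insert 2: 2 bumps 5 from row 1; 5 appends to row 2. P = [[1, 2], [3, 5]].
Insert 4: appended to row 1. P = [[1, 2, 4], [3, 5]].

So P = [[1, 2, 4], [3, 5]], Q = [[1, 3, 5], [2, 4]].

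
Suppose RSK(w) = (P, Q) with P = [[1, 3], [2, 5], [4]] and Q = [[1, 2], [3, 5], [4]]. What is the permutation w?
Reverse RSK: for i = n, n-1, ..., 1, locate i in Q, remove the corresponding corner cell from P, and reverse-bump its entry up through P; the value ejected from row 1 is w(i).

So w = 4 5 2 1 3.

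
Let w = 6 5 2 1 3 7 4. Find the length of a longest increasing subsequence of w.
3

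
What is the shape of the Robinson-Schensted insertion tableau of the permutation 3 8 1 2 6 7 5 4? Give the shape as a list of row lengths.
[4, 2, 1, 1]

Row-insert each entry into an empty tableau.

After inserting 3: P = [[3]].
After inserting 8: P = [[3, 8]].
After inserting 1: P = [[1, 8], [3]].
After inserting 2: P = [[1, 2], [3, 8]].
After inserting 6: P = [[1, 2, 6], [3, 8]].
After inserting 7: P = [[1, 2, 6, 7], [3, 8]].
After inserting 5: P = [[1, 2, 5, 7], [3, 6], [8]].
After inserting 4: P = [[1, 2, 4, 7], [3, 5], [6], [8]].

The final insertion tableau P = [[1, 2, 4, 7], [3, 5], [6], [8]] has shape [4, 2, 1, 1].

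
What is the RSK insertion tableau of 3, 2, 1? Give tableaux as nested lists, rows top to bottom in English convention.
P = [[1], [2], [3]]

Insert 3: appended to row 1. P = [[3]].
Insert 2: 2 bumps 3 from row 1; 3 starts row 2. P = [[2], [3]].
Insert 1: 1 bumps 2 from row 1; 2 bumps 3 from row 2; 3 starts row 3. P = [[1], [2], [3]].

So P = [[1], [2], [3]].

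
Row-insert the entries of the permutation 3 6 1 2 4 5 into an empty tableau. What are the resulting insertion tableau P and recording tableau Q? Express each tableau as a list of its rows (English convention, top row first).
P = [[1, 2, 4, 5], [3, 6]], Q = [[1, 2, 5, 6], [3, 4]]

Insert each entry of the permutation into P by Schensted row insertion, recording in Q the position of each new cell.

Insert 3: appended to row 1. P = [[3]], Q = [[1]].
Insert 6: appended to row 1. P = [[3, 6]], Q = [[1, 2]].
Insert 1: 1 bumps 3 from row 1; 3 starts row 2. P = [[1, 6], [3]], Q = [[1, 2], [3]].
Insert 2: 2 bumps 6 from row 1; 6 appends to row 2. P = [[1, 2], [3, 6]], Q = [[1, 2], [3, 4]].
Insert 4: appended to row 1. P = [[1, 2, 4], [3, 6]], Q = [[1, 2, 5], [3, 4]].
Insert 5: appended to row 1. P = [[1, 2, 4, 5], [3, 6]], Q = [[1, 2, 5, 6], [3, 4]].

So P = [[1, 2, 4, 5], [3, 6]], Q = [[1, 2, 5, 6], [3, 4]].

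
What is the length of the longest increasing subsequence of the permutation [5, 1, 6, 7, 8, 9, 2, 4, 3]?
5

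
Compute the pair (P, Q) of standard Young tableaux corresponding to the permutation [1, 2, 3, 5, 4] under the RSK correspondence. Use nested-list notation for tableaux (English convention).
P = [[1, 2, 3, 4], [5]], Q = [[1, 2, 3, 4], [5]]

Insert each entry of the permutation into P by Schensted row insertion, recording in Q the position of each new cell.

After inserting 1: P = [[1]].
After inserting 2: P = [[1, 2]].
After inserting 3: P = [[1, 2, 3]].
After inserting 5: P = [[1, 2, 3, 5]].
After inserting 4: P = [[1, 2, 3, 4], [5]].

So P = [[1, 2, 3, 4], [5]], Q = [[1, 2, 3, 4], [5]].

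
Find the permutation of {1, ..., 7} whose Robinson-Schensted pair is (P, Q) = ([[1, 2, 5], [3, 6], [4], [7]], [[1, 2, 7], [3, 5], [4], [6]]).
Reverse the RSK construction: for i from n down to 1, find the cell of Q containing i, remove the entry at that cell from P, and reverse-bump it up through P; the value ejected from row 1 is w(i).

Step i=7: Q has 7 at row 1, column 3; remove that cell from P, ejecting 5. So w(7) = 5. P is now [[1, 2], [3, 6], [4], [7]].
Step i=6: Q has 6 at row 4, column 1; remove 7 from row 4 of P and reverse-bump: 7 enters row 3 and ejects 4; 4 enters row 2 and ejects 3; 3 enters row 1 and ejects 2. So w(6) = 2. P is now [[1, 3], [4, 6], [7]].
Step i=5: Q has 5 at row 2, column 2; remove 6 from row 2 of P and reverse-bump: 6 enters row 1 and ejects 3. So w(5) = 3. P is now [[1, 6], [4], [7]].
Step i=4: Q has 4 at row 3, column 1; remove 7 from row 3 of P and reverse-bump: 7 enters row 2 and ejects 4; 4 enters row 1 and ejects 1. So w(4) = 1. P is now [[4, 6], [7]].
Step i=3: Q has 3 at row 2, column 1; remove 7 from row 2 of P and reverse-bump: 7 enters row 1 and ejects 6. So w(3) = 6. P is now [[4, 7]].
Step i=2: Q has 2 at row 1, column 2; remove that cell from P, ejecting 7. So w(2) = 7. P is now [[4]].
Step i=1: Q has 1 at row 1, column 1; remove that cell from P, ejecting 4. So w(1) = 4. P is now [].

So w = 4 7 6 1 3 2 5.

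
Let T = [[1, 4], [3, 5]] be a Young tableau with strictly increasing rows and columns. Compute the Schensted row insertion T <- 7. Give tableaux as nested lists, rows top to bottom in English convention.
[[1, 4, 7], [3, 5]]

7 is larger than every entry of row 1, so it is appended to row 1. The new tableau is [[1, 4, 7], [3, 5]].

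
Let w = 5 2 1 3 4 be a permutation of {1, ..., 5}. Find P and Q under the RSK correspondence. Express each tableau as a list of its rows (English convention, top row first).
P = [[1, 3, 4], [2], [5]], Q = [[1, 4, 5], [2], [3]]

Insert each entry of the permutation into P by Schensted row insertion, recording in Q the position of each new cell.

After inserting 5: P = [[5]].
After inserting 2: P = [[2], [5]].
After inserting 1: P = [[1], [2], [5]].
After inserting 3: P = [[1, 3], [2], [5]].
After inserting 4: P = [[1, 3, 4], [2], [5]].

So P = [[1, 3, 4], [2], [5]], Q = [[1, 4, 5], [2], [3]].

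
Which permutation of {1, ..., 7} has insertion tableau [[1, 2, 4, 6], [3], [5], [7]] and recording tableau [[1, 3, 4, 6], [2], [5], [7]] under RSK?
Reverse the RSK construction: for i from n down to 1, find the cell of Q containing i, remove the entry at that cell from P, and reverse-bump it up through P; the value ejected from row 1 is w(i).

Step i=7: Q has 7 at row 4, column 1; remove 7 from row 4 of P and reverse-bump: 7 enters row 3 and ejects 5; 5 enters row 2 and ejects 3; 3 enters row 1 and ejects 2. So w(7) = 2. P is now [[1, 3, 4, 6], [5], [7]].
Step i=6: Q has 6 at row 1, column 4; remove that cell from P, ejecting 6. So w(6) = 6. P is now [[1, 3, 4], [5], [7]].
Step i=5: Q has 5 at row 3, column 1; remove 7 from row 3 of P and reverse-bump: 7 enters row 2 and ejects 5; 5 enters row 1 and ejects 4. So w(5) = 4. P is now [[1, 3, 5], [7]].
Step i=4: Q has 4 at row 1, column 3; remove that cell from P, ejecting 5. So w(4) = 5. P is now [[1, 3], [7]].
Step i=3: Q has 3 at row 1, column 2; remove that cell from P, ejecting 3. So w(3) = 3. P is now [[1], [7]].
Step i=2: Q has 2 at row 2, column 1; remove 7 from row 2 of P and reverse-bump: 7 enters row 1 and ejects 1. So w(2) = 1. P is now [[7]].
Step i=1: Q has 1 at row 1, column 1; remove that cell from P, ejecting 7. So w(1) = 7. P is now [].

So w = 7 1 3 5 4 6 2.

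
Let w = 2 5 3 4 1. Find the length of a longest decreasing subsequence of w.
3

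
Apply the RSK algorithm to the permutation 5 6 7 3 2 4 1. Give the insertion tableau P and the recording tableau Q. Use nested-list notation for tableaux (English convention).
P = [[1, 4, 7], [2, 6], [3], [5]], Q = [[1, 2, 3], [4, 6], [5], [7]]

Insert each entry of the permutation into P by Schensted row insertion, recording in Q the position of each new cell.

Insert 5: appended to row 1. P = [[5]].
Insert 6: appended to row 1. P = [[5, 6]].
Insert 7: appended to row 1. P = [[5, 6, 7]].
Insert 3: 3 bumps 5 from row 1; 5 starts row 2. P = [[3, 6, 7], [5]].
Insert 2: 2 bumps 3 from row 1; 3 bumps 5 from row 2; 5 starts row 3. P = [[2, 6, 7], [3], [5]].
Insert 4: 4 bumps 6 from row 1; 6 appends to row 2. P = [[2, 4, 7], [3, 6], [5]].
Insert 1: 1 bumps 2 from row 1; 2 bumps 3 from row 2; 3 bumps 5 from row 3; 5 starts row 4. P = [[1, 4, 7], [2, 6], [3], [5]].

So P = [[1, 4, 7], [2, 6], [3], [5]], Q = [[1, 2, 3], [4, 6], [5], [7]].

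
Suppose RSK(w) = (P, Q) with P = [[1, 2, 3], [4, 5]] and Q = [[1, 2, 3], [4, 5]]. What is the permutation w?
1 4 5 2 3

Reverse the RSK construction: for i from n down to 1, find the cell of Q containing i, remove the entry at that cell from P, and reverse-bump it up through P; the value ejected from row 1 is w(i).

Step i=5: Q has 5 at row 2, column 2; remove 5 from row 2 of P and reverse-bump: 5 enters row 1 and ejects 3. So w(5) = 3. P is now [[1, 2, 5], [4]].
Step i=4: Q has 4 at row 2, column 1; remove 4 from row 2 of P and reverse-bump: 4 enters row 1 and ejects 2. So w(4) = 2. P is now [[1, 4, 5]].
Step i=3: Q has 3 at row 1, column 3; remove that cell from P, ejecting 5. So w(3) = 5. P is now [[1, 4]].
Step i=2: Q has 2 at row 1, column 2; remove that cell from P, ejecting 4. So w(2) = 4. P is now [[1]].
Step i=1: Q has 1 at row 1, column 1; remove that cell from P, ejecting 1. So w(1) = 1. P is now [].

So w = 1 4 5 2 3.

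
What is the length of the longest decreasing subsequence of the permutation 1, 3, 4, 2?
2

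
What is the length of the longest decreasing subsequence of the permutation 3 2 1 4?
3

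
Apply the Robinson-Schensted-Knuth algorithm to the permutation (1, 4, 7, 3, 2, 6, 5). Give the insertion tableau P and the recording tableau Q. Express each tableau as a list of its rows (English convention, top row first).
Insert each entry of the permutation into P by Schensted row insertion, recording in Q the position of each new cell.

Insert 1: appended to row 1. P = [[1]].
Insert 4: appended to row 1. P = [[1, 4]].
Insert 7: appended to row 1. P = [[1, 4, 7]].
Insert 3: 3 bumps 4 from row 1; 4 starts row 2. P = [[1, 3, 7], [4]].
Insert 2: 2 bumps 3 from row 1; 3 bumps 4 from row 2; 4 starts row 3. P = [[1, 2, 7], [3], [4]].
Insert 6: 6 bumps 7 from row 1; 7 appends to row 2. P = [[1, 2, 6], [3, 7], [4]].
Insert 5: 5 bumps 6 from row 1; 6 bumps 7 from row 2; 7 appends to row 3. P = [[1, 2, 5], [3, 6], [4, 7]].

So P = [[1, 2, 5], [3, 6], [4, 7]], Q = [[1, 2, 3], [4, 6], [5, 7]].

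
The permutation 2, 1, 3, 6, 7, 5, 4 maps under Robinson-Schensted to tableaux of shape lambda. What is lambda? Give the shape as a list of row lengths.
[4, 2, 1]

Row-insert each entry into an empty tableau.

After inserting 2: P = [[2]].
After inserting 1: P = [[1], [2]].
After inserting 3: P = [[1, 3], [2]].
After inserting 6: P = [[1, 3, 6], [2]].
After inserting 7: P = [[1, 3, 6, 7], [2]].
After inserting 5: P = [[1, 3, 5, 7], [2, 6]].
After inserting 4: P = [[1, 3, 4, 7], [2, 5], [6]].

The final insertion tableau P = [[1, 3, 4, 7], [2, 5], [6]] has shape [4, 2, 1].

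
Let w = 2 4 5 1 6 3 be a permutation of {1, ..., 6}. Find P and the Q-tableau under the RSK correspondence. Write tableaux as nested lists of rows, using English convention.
P = [[1, 3, 5, 6], [2, 4]], Q = [[1, 2, 3, 5], [4, 6]]

Insert each entry of the permutation into P by Schensted row insertion, recording in Q the position of each new cell.

Insert 2: appended to row 1. P = [[2]].
Insert 4: appended to row 1. P = [[2, 4]].
Insert 5: appended to row 1. P = [[2, 4, 5]].
Insert 1: 1 bumps 2 from row 1; 2 starts row 2. P = [[1, 4, 5], [2]].
Insert 6: appended to row 1. P = [[1, 4, 5, 6], [2]].
Insert 3: 3 bumps 4 from row 1; 4 appends to row 2. P = [[1, 3, 5, 6], [2, 4]].

So P = [[1, 3, 5, 6], [2, 4]], Q = [[1, 2, 3, 5], [4, 6]].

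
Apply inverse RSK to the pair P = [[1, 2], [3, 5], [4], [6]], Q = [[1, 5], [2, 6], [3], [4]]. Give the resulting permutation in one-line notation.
Reverse RSK: for i = n, n-1, ..., 1, locate i in Q, remove the corresponding corner cell from P, and reverse-bump its entry up through P; the value ejected from row 1 is w(i).

So w = 6 4 3 1 5 2.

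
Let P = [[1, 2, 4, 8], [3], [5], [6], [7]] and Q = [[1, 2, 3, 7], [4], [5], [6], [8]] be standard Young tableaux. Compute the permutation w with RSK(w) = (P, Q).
Reverse the RSK construction: for i from n down to 1, find the cell of Q containing i, remove the entry at that cell from P, and reverse-bump it up through P; the value ejected from row 1 is w(i).

Step i=8: Q has 8 at row 5, column 1; remove 7 from row 5 of P and reverse-bump: 7 enters row 4 and ejects 6; 6 enters row 3 and ejects 5; 5 enters row 2 and ejects 3; 3 enters row 1 and ejects 2. So w(8) = 2. P is now [[1, 3, 4, 8], [5], [6], [7]].
Step i=7: Q has 7 at row 1, column 4; remove that cell from P, ejecting 8. So w(7) = 8. P is now [[1, 3, 4], [5], [6], [7]].
Step i=6: Q has 6 at row 4, column 1; remove 7 from row 4 of P and reverse-bump: 7 enters row 3 and ejects 6; 6 enters row 2 and ejects 5; 5 enters row 1 and ejects 4. So w(6) = 4. P is now [[1, 3, 5], [6], [7]].
Step i=5: Q has 5 at row 3, column 1; remove 7 from row 3 of P and reverse-bump: 7 enters row 2 and ejects 6; 6 enters row 1 and ejects 5. So w(5) = 5. P is now [[1, 3, 6], [7]].
Step i=4: Q has 4 at row 2, column 1; remove 7 from row 2 of P and reverse-bump: 7 enters row 1 and ejects 6. So w(4) = 6. P is now [[1, 3, 7]].
Step i=3: Q has 3 at row 1, column 3; remove that cell from P, ejecting 7. So w(3) = 7. P is now [[1, 3]].
Step i=2: Q has 2 at row 1, column 2; remove that cell from P, ejecting 3. So w(2) = 3. P is now [[1]].
Step i=1: Q has 1 at row 1, column 1; remove that cell from P, ejecting 1. So w(1) = 1. P is now [].

So w = 1 3 7 6 5 4 8 2.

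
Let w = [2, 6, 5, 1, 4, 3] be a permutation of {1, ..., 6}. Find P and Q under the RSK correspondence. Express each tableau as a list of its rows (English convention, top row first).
P = [[1, 3], [2, 4], [5], [6]], Q = [[1, 2], [3, 5], [4], [6]]

Insert each entry of the permutation into P by Schensted row insertion, recording in Q the position of each new cell.

Insert 2: appended to row 1. P = [[2]], Q = [[1]].
Insert 6: appended to row 1. P = [[2, 6]], Q = [[1, 2]].
Insert 5: 5 bumps 6 from row 1; 6 starts row 2. P = [[2, 5], [6]], Q = [[1, 2], [3]].
Insert 1: 1 bumps 2 from row 1; 2 bumps 6 from row 2; 6 starts row 3. P = [[1, 5], [2], [6]], Q = [[1, 2], [3], [4]].
Insert 4: 4 bumps 5 from row 1; 5 appends to row 2. P = [[1, 4], [2, 5], [6]], Q = [[1, 2], [3, 5], [4]].
Insert 3: 3 bumps 4 from row 1; 4 bumps 5 from row 2; 5 bumps 6 from row 3; 6 starts row 4. P = [[1, 3], [2, 4], [5], [6]], Q = [[1, 2], [3, 5], [4], [6]].

So P = [[1, 3], [2, 4], [5], [6]], Q = [[1, 2], [3, 5], [4], [6]].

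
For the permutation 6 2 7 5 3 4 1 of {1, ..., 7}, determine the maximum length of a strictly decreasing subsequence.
4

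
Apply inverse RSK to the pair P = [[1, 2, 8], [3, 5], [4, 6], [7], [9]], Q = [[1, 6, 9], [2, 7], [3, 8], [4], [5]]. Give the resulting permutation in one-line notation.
Reverse the RSK construction: for i from n down to 1, find the cell of Q containing i, remove the entry at that cell from P, and reverse-bump it up through P; the value ejected from row 1 is w(i).

Step i=9: Q has 9 at row 1, column 3; remove that cell from P, ejecting 8. So w(9) = 8. P is now [[1, 2], [3, 5], [4, 6], [7], [9]].
Step i=8: Q has 8 at row 3, column 2; remove 6 from row 3 of P and reverse-bump: 6 enters row 2 and ejects 5; 5 enters row 1 and ejects 2. So w(8) = 2. P is now [[1, 5], [3, 6], [4], [7], [9]].
Step i=7: Q has 7 at row 2, column 2; remove 6 from row 2 of P and reverse-bump: 6 enters row 1 and ejects 5. So w(7) = 5. P is now [[1, 6], [3], [4], [7], [9]].
Step i=6: Q has 6 at row 1, column 2; remove that cell from P, ejecting 6. So w(6) = 6. P is now [[1], [3], [4], [7], [9]].
Step i=5: Q has 5 at row 5, column 1; remove 9 from row 5 of P and reverse-bump: 9 enters row 4 and ejects 7; 7 enters row 3 and ejects 4; 4 enters row 2 and ejects 3; 3 enters row 1 and ejects 1. So w(5) = 1. P is now [[3], [4], [7], [9]].
Step i=4: Q has 4 at row 4, column 1; remove 9 from row 4 of P and reverse-bump: 9 enters row 3 and ejects 7; 7 enters row 2 and ejects 4; 4 enters row 1 and ejects 3. So w(4) = 3. P is now [[4], [7], [9]].
Step i=3: Q has 3 at row 3, column 1; remove 9 from row 3 of P and reverse-bump: 9 enters row 2 and ejects 7; 7 enters row 1 and ejects 4. So w(3) = 4. P is now [[7], [9]].
Step i=2: Q has 2 at row 2, column 1; remove 9 from row 2 of P and reverse-bump: 9 enters row 1 and ejects 7. So w(2) = 7. P is now [[9]].
Step i=1: Q has 1 at row 1, column 1; remove that cell from P, ejecting 9. So w(1) = 9. P is now [].

So w = 9 7 4 3 1 6 5 2 8.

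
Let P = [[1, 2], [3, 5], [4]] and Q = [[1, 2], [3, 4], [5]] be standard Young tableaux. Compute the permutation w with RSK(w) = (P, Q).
Reverse the RSK construction: for i from n down to 1, find the cell of Q containing i, remove the entry at that cell from P, and reverse-bump it up through P; the value ejected from row 1 is w(i).

Step i=5: Q has 5 at row 3, column 1; remove 4 from row 3 of P and reverse-bump: 4 enters row 2 and ejects 3; 3 enters row 1 and ejects 2. So w(5) = 2. P is now [[1, 3], [4, 5]].
Step i=4: Q has 4 at row 2, column 2; remove 5 from row 2 of P and reverse-bump: 5 enters row 1 and ejects 3. So w(4) = 3. P is now [[1, 5], [4]].
Step i=3: Q has 3 at row 2, column 1; remove 4 from row 2 of P and reverse-bump: 4 enters row 1 and ejects 1. So w(3) = 1. P is now [[4, 5]].
Step i=2: Q has 2 at row 1, column 2; remove that cell from P, ejecting 5. So w(2) = 5. P is now [[4]].
Step i=1: Q has 1 at row 1, column 1; remove that cell from P, ejecting 4. So w(1) = 4. P is now [].

So w = 4 5 1 3 2.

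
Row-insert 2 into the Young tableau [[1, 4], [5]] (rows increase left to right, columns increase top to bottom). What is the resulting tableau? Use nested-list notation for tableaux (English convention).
[[1, 2], [4], [5]]

In row 1, 2 replaces 4 (the leftmost entry greater than 2); 4 is bumped to row 2. In row 2, 4 replaces 5 (the leftmost entry greater than 4); 5 is bumped to row 3. 5 starts a new row 3. The new tableau is [[1, 2], [4], [5]].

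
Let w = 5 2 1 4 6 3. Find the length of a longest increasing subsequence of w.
3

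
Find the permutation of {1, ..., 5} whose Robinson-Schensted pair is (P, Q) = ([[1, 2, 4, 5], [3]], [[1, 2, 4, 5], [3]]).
Reverse the RSK construction: for i from n down to 1, find the cell of Q containing i, remove the entry at that cell from P, and reverse-bump it up through P; the value ejected from row 1 is w(i).

Step i=5: Q has 5 at row 1, column 4; remove that cell from P, ejecting 5. So w(5) = 5. P is now [[1, 2, 4], [3]].
Step i=4: Q has 4 at row 1, column 3; remove that cell from P, ejecting 4. So w(4) = 4. P is now [[1, 2], [3]].
Step i=3: Q has 3 at row 2, column 1; remove 3 from row 2 of P and reverse-bump: 3 enters row 1 and ejects 2. So w(3) = 2. P is now [[1, 3]].
Step i=2: Q has 2 at row 1, column 2; remove that cell from P, ejecting 3. So w(2) = 3. P is now [[1]].
Step i=1: Q has 1 at row 1, column 1; remove that cell from P, ejecting 1. So w(1) = 1. P is now [].

So w = 1 3 2 4 5.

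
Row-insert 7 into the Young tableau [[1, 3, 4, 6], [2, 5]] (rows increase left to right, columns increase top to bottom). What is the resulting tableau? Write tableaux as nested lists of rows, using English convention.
[[1, 3, 4, 6, 7], [2, 5]]

7 is larger than every entry of row 1, so it is appended to row 1. The new tableau is [[1, 3, 4, 6, 7], [2, 5]].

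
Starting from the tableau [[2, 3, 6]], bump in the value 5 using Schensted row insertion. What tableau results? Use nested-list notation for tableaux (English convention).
In row 1, 5 replaces 6 (the leftmost entry greater than 5); 6 is bumped to row 2. 6 starts a new row 2. The new tableau is [[2, 3, 5], [6]].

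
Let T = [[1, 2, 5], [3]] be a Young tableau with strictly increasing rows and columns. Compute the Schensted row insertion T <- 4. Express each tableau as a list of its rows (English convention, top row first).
[[1, 2, 4], [3, 5]]

In row 1, 4 replaces 5 (the leftmost entry greater than 4); 5 is bumped to row 2. 5 is appended to row 2. The new tableau is [[1, 2, 4], [3, 5]].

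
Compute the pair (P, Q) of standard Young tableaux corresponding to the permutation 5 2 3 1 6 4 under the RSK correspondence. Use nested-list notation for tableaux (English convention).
Insert each entry of the permutation into P by Schensted row insertion, recording in Q the position of each new cell.

Insert 5: appended to row 1. P = [[5]].
Insert 2: 2 bumps 5 from row 1; 5 starts row 2. P = [[2], [5]].
Insert 3: appended to row 1. P = [[2, 3], [5]].
Insert 1: 1 bumps 2 from row 1; 2 bumps 5 from row 2; 5 starts row 3. P = [[1, 3], [2], [5]].
Insert 6: appended to row 1. P = [[1, 3, 6], [2], [5]].
Insert 4: 4 bumps 6 from row 1; 6 appends to row 2. P = [[1, 3, 4], [2, 6], [5]].

So P = [[1, 3, 4], [2, 6], [5]], Q = [[1, 3, 5], [2, 6], [4]].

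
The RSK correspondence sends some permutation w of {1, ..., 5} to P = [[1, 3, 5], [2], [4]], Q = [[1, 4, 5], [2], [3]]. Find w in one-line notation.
4 2 1 3 5

Reverse the RSK construction: for i from n down to 1, find the cell of Q containing i, remove the entry at that cell from P, and reverse-bump it up through P; the value ejected from row 1 is w(i).

Step i=5: Q has 5 at row 1, column 3; remove that cell from P, ejecting 5. So w(5) = 5. P is now [[1, 3], [2], [4]].
Step i=4: Q has 4 at row 1, column 2; remove that cell from P, ejecting 3. So w(4) = 3. P is now [[1], [2], [4]].
Step i=3: Q has 3 at row 3, column 1; remove 4 from row 3 of P and reverse-bump: 4 enters row 2 and ejects 2; 2 enters row 1 and ejects 1. So w(3) = 1. P is now [[2], [4]].
Step i=2: Q has 2 at row 2, column 1; remove 4 from row 2 of P and reverse-bump: 4 enters row 1 and ejects 2. So w(2) = 2. P is now [[4]].
Step i=1: Q has 1 at row 1, column 1; remove that cell from P, ejecting 4. So w(1) = 4. P is now [].

So w = 4 2 1 3 5.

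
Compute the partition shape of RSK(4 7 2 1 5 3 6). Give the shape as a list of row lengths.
[3, 2, 2]

Row-insert each entry into an empty tableau.

After inserting 4: P = [[4]].
After inserting 7: P = [[4, 7]].
After inserting 2: P = [[2, 7], [4]].
After inserting 1: P = [[1, 7], [2], [4]].
After inserting 5: P = [[1, 5], [2, 7], [4]].
After inserting 3: P = [[1, 3], [2, 5], [4, 7]].
After inserting 6: P = [[1, 3, 6], [2, 5], [4, 7]].

The final insertion tableau P = [[1, 3, 6], [2, 5], [4, 7]] has shape [3, 2, 2].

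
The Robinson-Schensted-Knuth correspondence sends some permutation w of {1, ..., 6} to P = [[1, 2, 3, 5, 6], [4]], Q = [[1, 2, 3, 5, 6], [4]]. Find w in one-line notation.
1 2 4 3 5 6

Reverse the RSK construction: for i from n down to 1, find the cell of Q containing i, remove the entry at that cell from P, and reverse-bump it up through P; the value ejected from row 1 is w(i).

Step i=6: Q has 6 at row 1, column 5; remove that cell from P, ejecting 6. So w(6) = 6. P is now [[1, 2, 3, 5], [4]].
Step i=5: Q has 5 at row 1, column 4; remove that cell from P, ejecting 5. So w(5) = 5. P is now [[1, 2, 3], [4]].
Step i=4: Q has 4 at row 2, column 1; remove 4 from row 2 of P and reverse-bump: 4 enters row 1 and ejects 3. So w(4) = 3. P is now [[1, 2, 4]].
Step i=3: Q has 3 at row 1, column 3; remove that cell from P, ejecting 4. So w(3) = 4. P is now [[1, 2]].
Step i=2: Q has 2 at row 1, column 2; remove that cell from P, ejecting 2. So w(2) = 2. P is now [[1]].
Step i=1: Q has 1 at row 1, column 1; remove that cell from P, ejecting 1. So w(1) = 1. P is now [].

So w = 1 2 4 3 5 6.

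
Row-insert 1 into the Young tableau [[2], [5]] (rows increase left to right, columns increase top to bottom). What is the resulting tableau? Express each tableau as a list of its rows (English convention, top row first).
[[1], [2], [5]]

In row 1, 1 replaces 2 (the leftmost entry greater than 1); 2 is bumped to row 2. In row 2, 2 replaces 5 (the leftmost entry greater than 2); 5 is bumped to row 3. 5 starts a new row 3. The new tableau is [[1], [2], [5]].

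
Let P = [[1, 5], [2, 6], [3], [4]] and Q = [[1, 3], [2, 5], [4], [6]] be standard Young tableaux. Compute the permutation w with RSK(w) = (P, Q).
4 3 6 2 5 1

Reverse the RSK construction: for i from n down to 1, find the cell of Q containing i, remove the entry at that cell from P, and reverse-bump it up through P; the value ejected from row 1 is w(i).

Step i=6: Q has 6 at row 4, column 1; remove 4 from row 4 of P and reverse-bump: 4 enters row 3 and ejects 3; 3 enters row 2 and ejects 2; 2 enters row 1 and ejects 1. So w(6) = 1. P is now [[2, 5], [3, 6], [4]].
Step i=5: Q has 5 at row 2, column 2; remove 6 from row 2 of P and reverse-bump: 6 enters row 1 and ejects 5. So w(5) = 5. P is now [[2, 6], [3], [4]].
Step i=4: Q has 4 at row 3, column 1; remove 4 from row 3 of P and reverse-bump: 4 enters row 2 and ejects 3; 3 enters row 1 and ejects 2. So w(4) = 2. P is now [[3, 6], [4]].
Step i=3: Q has 3 at row 1, column 2; remove that cell from P, ejecting 6. So w(3) = 6. P is now [[3], [4]].
Step i=2: Q has 2 at row 2, column 1; remove 4 from row 2 of P and reverse-bump: 4 enters row 1 and ejects 3. So w(2) = 3. P is now [[4]].
Step i=1: Q has 1 at row 1, column 1; remove that cell from P, ejecting 4. So w(1) = 4. P is now [].

So w = 4 3 6 2 5 1.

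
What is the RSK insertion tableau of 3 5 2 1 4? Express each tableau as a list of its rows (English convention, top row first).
P = [[1, 4], [2, 5], [3]]

Insert 3: appended to row 1. P = [[3]].
Insert 5: appended to row 1. P = [[3, 5]].
Insert 2: 2 bumps 3 from row 1; 3 starts row 2. P = [[2, 5], [3]].
Insert 1: 1 bumps 2 from row 1; 2 bumps 3 from row 2; 3 starts row 3. P = [[1, 5], [2], [3]].
Insert 4: 4 bumps 5 from row 1; 5 appends to row 2. P = [[1, 4], [2, 5], [3]].

So P = [[1, 4], [2, 5], [3]].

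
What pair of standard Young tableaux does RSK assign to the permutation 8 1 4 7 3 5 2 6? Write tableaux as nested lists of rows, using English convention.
Insert each entry of the permutation into P by Schensted row insertion, recording in Q the position of each new cell.

Insert 8: appended to row 1. P = [[8]].
Insert 1: 1 bumps 8 from row 1; 8 starts row 2. P = [[1], [8]].
Insert 4: appended to row 1. P = [[1, 4], [8]].
Insert 7: appended to row 1. P = [[1, 4, 7], [8]].
Insert 3: 3 bumps 4 from row 1; 4 bumps 8 from row 2; 8 starts row 3. P = [[1, 3, 7], [4], [8]].
Insert 5: 5 bumps 7 from row 1; 7 appends to row 2. P = [[1, 3, 5], [4, 7], [8]].
Insert 2: 2 bumps 3 from row 1; 3 bumps 4 from row 2; 4 bumps 8 from row 3; 8 starts row 4. P = [[1, 2, 5], [3, 7], [4], [8]].
Insert 6: appended to row 1. P = [[1, 2, 5, 6], [3, 7], [4], [8]].

So P = [[1, 2, 5, 6], [3, 7], [4], [8]], Q = [[1, 3, 4, 8], [2, 6], [5], [7]].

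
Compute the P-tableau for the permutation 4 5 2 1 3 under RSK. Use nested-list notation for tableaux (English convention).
P = [[1, 3], [2, 5], [4]]

Insert 4: appended to row 1. P = [[4]].
Insert 5: appended to row 1. P = [[4, 5]].
Insert 2: 2 bumps 4 from row 1; 4 starts row 2. P = [[2, 5], [4]].
Insert 1: 1 bumps 2 from row 1; 2 bumps 4 from row 2; 4 starts row 3. P = [[1, 5], [2], [4]].
Insert 3: 3 bumps 5 from row 1; 5 appends to row 2. P = [[1, 3], [2, 5], [4]].

So P = [[1, 3], [2, 5], [4]].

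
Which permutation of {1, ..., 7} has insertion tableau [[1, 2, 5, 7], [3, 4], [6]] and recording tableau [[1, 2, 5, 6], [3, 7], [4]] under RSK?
Reverse the RSK construction: for i from n down to 1, find the cell of Q containing i, remove the entry at that cell from P, and reverse-bump it up through P; the value ejected from row 1 is w(i).

Step i=7: Q has 7 at row 2, column 2; remove 4 from row 2 of P and reverse-bump: 4 enters row 1 and ejects 2. So w(7) = 2. P is now [[1, 4, 5, 7], [3], [6]].
Step i=6: Q has 6 at row 1, column 4; remove that cell from P, ejecting 7. So w(6) = 7. P is now [[1, 4, 5], [3], [6]].
Step i=5: Q has 5 at row 1, column 3; remove that cell from P, ejecting 5. So w(5) = 5. P is now [[1, 4], [3], [6]].
Step i=4: Q has 4 at row 3, column 1; remove 6 from row 3 of P and reverse-bump: 6 enters row 2 and ejects 3; 3 enters row 1 and ejects 1. So w(4) = 1. P is now [[3, 4], [6]].
Step i=3: Q has 3 at row 2, column 1; remove 6 from row 2 of P and reverse-bump: 6 enters row 1 and ejects 4. So w(3) = 4. P is now [[3, 6]].
Step i=2: Q has 2 at row 1, column 2; remove that cell from P, ejecting 6. So w(2) = 6. P is now [[3]].
Step i=1: Q has 1 at row 1, column 1; remove that cell from P, ejecting 3. So w(1) = 3. P is now [].

So w = 3 6 4 1 5 7 2.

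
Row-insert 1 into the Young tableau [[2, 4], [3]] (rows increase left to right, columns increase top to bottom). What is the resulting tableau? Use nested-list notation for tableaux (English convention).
[[1, 4], [2], [3]]

In row 1, 1 replaces 2 (the leftmost entry greater than 1); 2 is bumped to row 2. In row 2, 2 replaces 3 (the leftmost entry greater than 2); 3 is bumped to row 3. 3 starts a new row 3. The new tableau is [[1, 4], [2], [3]].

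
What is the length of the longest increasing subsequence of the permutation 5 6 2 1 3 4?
3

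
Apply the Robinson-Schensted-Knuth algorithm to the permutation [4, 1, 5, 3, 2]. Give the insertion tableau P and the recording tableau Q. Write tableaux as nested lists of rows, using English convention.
P = [[1, 2], [3, 5], [4]], Q = [[1, 3], [2, 4], [5]]

Insert each entry of the permutation into P by Schensted row insertion, recording in Q the position of each new cell.

After inserting 4: P = [[4]].
After inserting 1: P = [[1], [4]].
After inserting 5: P = [[1, 5], [4]].
After inserting 3: P = [[1, 3], [4, 5]].
After inserting 2: P = [[1, 2], [3, 5], [4]].

So P = [[1, 2], [3, 5], [4]], Q = [[1, 3], [2, 4], [5]].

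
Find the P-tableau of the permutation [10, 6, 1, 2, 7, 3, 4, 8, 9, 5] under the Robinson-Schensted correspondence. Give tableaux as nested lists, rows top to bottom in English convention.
P = [[1, 2, 3, 4, 5, 9], [6, 7, 8], [10]]

Insert 10: appended to row 1. P = [[10]].
Insert 6: 6 bumps 10 from row 1; 10 starts row 2. P = [[6], [10]].
Insert 1: 1 bumps 6 from row 1; 6 bumps 10 from row 2; 10 starts row 3. P = [[1], [6], [10]].
Insert 2: appended to row 1. P = [[1, 2], [6], [10]].
Insert 7: appended to row 1. P = [[1, 2, 7], [6], [10]].
Insert 3: 3 bumps 7 from row 1; 7 appends to row 2. P = [[1, 2, 3], [6, 7], [10]].
Insert 4: appended to row 1. P = [[1, 2, 3, 4], [6, 7], [10]].
Insert 8: appended to row 1. P = [[1, 2, 3, 4, 8], [6, 7], [10]].
Insert 9: appended to row 1. P = [[1, 2, 3, 4, 8, 9], [6, 7], [10]].
Insert 5: 5 bumps 8 from row 1; 8 appends to row 2. P = [[1, 2, 3, 4, 5, 9], [6, 7, 8], [10]].

So P = [[1, 2, 3, 4, 5, 9], [6, 7, 8], [10]].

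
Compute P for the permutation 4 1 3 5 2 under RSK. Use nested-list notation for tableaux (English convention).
After inserting 4: P = [[4]].
After inserting 1: P = [[1], [4]].
After inserting 3: P = [[1, 3], [4]].
After inserting 5: P = [[1, 3, 5], [4]].
After inserting 2: P = [[1, 2, 5], [3], [4]].

So P = [[1, 2, 5], [3], [4]].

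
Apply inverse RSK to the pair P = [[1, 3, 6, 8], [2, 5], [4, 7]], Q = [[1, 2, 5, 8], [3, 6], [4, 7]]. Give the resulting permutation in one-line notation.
4 5 2 1 7 6 3 8

Reverse the RSK construction: for i from n down to 1, find the cell of Q containing i, remove the entry at that cell from P, and reverse-bump it up through P; the value ejected from row 1 is w(i).

Step i=8: Q has 8 at row 1, column 4; remove that cell from P, ejecting 8. So w(8) = 8. P is now [[1, 3, 6], [2, 5], [4, 7]].
Step i=7: Q has 7 at row 3, column 2; remove 7 from row 3 of P and reverse-bump: 7 enters row 2 and ejects 5; 5 enters row 1 and ejects 3. So w(7) = 3. P is now [[1, 5, 6], [2, 7], [4]].
Step i=6: Q has 6 at row 2, column 2; remove 7 from row 2 of P and reverse-bump: 7 enters row 1 and ejects 6. So w(6) = 6. P is now [[1, 5, 7], [2], [4]].
Step i=5: Q has 5 at row 1, column 3; remove that cell from P, ejecting 7. So w(5) = 7. P is now [[1, 5], [2], [4]].
Step i=4: Q has 4 at row 3, column 1; remove 4 from row 3 of P and reverse-bump: 4 enters row 2 and ejects 2; 2 enters row 1 and ejects 1. So w(4) = 1. P is now [[2, 5], [4]].
Step i=3: Q has 3 at row 2, column 1; remove 4 from row 2 of P and reverse-bump: 4 enters row 1 and ejects 2. So w(3) = 2. P is now [[4, 5]].
Step i=2: Q has 2 at row 1, column 2; remove that cell from P, ejecting 5. So w(2) = 5. P is now [[4]].
Step i=1: Q has 1 at row 1, column 1; remove that cell from P, ejecting 4. So w(1) = 4. P is now [].

So w = 4 5 2 1 7 6 3 8.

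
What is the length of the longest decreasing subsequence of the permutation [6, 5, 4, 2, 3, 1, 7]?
5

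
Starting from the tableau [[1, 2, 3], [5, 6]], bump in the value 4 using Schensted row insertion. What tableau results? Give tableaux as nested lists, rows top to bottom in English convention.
4 is larger than every entry of row 1, so it is appended to row 1. The new tableau is [[1, 2, 3, 4], [5, 6]].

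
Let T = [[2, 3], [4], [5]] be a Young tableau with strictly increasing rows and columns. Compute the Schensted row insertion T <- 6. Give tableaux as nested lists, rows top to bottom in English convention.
6 is larger than every entry of row 1, so it is appended to row 1. The new tableau is [[2, 3, 6], [4], [5]].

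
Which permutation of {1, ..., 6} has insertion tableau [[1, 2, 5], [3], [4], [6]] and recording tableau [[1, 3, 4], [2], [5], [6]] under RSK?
Reverse the RSK construction: for i from n down to 1, find the cell of Q containing i, remove the entry at that cell from P, and reverse-bump it up through P; the value ejected from row 1 is w(i).

Step i=6: Q has 6 at row 4, column 1; remove 6 from row 4 of P and reverse-bump: 6 enters row 3 and ejects 4; 4 enters row 2 and ejects 3; 3 enters row 1 and ejects 2. So w(6) = 2. P is now [[1, 3, 5], [4], [6]].
Step i=5: Q has 5 at row 3, column 1; remove 6 from row 3 of P and reverse-bump: 6 enters row 2 and ejects 4; 4 enters row 1 and ejects 3. So w(5) = 3. P is now [[1, 4, 5], [6]].
Step i=4: Q has 4 at row 1, column 3; remove that cell from P, ejecting 5. So w(4) = 5. P is now [[1, 4], [6]].
Step i=3: Q has 3 at row 1, column 2; remove that cell from P, ejecting 4. So w(3) = 4. P is now [[1], [6]].
Step i=2: Q has 2 at row 2, column 1; remove 6 from row 2 of P and reverse-bump: 6 enters row 1 and ejects 1. So w(2) = 1. P is now [[6]].
Step i=1: Q has 1 at row 1, column 1; remove that cell from P, ejecting 6. So w(1) = 6. P is now [].

So w = 6 1 4 5 3 2.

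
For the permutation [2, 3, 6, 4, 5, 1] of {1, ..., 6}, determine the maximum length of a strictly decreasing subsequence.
3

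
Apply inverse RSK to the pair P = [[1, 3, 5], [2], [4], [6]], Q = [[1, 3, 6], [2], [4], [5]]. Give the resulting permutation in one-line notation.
Reverse the RSK construction: for i from n down to 1, find the cell of Q containing i, remove the entry at that cell from P, and reverse-bump it up through P; the value ejected from row 1 is w(i).

Step i=6: Q has 6 at row 1, column 3; remove that cell from P, ejecting 5. So w(6) = 5. P is now [[1, 3], [2], [4], [6]].
Step i=5: Q has 5 at row 4, column 1; remove 6 from row 4 of P and reverse-bump: 6 enters row 3 and ejects 4; 4 enters row 2 and ejects 2; 2 enters row 1 and ejects 1. So w(5) = 1. P is now [[2, 3], [4], [6]].
Step i=4: Q has 4 at row 3, column 1; remove 6 from row 3 of P and reverse-bump: 6 enters row 2 and ejects 4; 4 enters row 1 and ejects 3. So w(4) = 3. P is now [[2, 4], [6]].
Step i=3: Q has 3 at row 1, column 2; remove that cell from P, ejecting 4. So w(3) = 4. P is now [[2], [6]].
Step i=2: Q has 2 at row 2, column 1; remove 6 from row 2 of P and reverse-bump: 6 enters row 1 and ejects 2. So w(2) = 2. P is now [[6]].
Step i=1: Q has 1 at row 1, column 1; remove that cell from P, ejecting 6. So w(1) = 6. P is now [].

So w = 6 2 4 3 1 5.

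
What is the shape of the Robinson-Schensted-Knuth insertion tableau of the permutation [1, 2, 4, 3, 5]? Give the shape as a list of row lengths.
[4, 1]

Row-insert each entry into an empty tableau.

After inserting 1: P = [[1]].
After inserting 2: P = [[1, 2]].
After inserting 4: P = [[1, 2, 4]].
After inserting 3: P = [[1, 2, 3], [4]].
After inserting 5: P = [[1, 2, 3, 5], [4]].

The final insertion tableau P = [[1, 2, 3, 5], [4]] has shape [4, 1].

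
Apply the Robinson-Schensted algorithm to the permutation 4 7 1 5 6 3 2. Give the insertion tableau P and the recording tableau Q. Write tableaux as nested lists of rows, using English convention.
Insert each entry of the permutation into P by Schensted row insertion, recording in Q the position of each new cell.

Insert 4: appended to row 1. P = [[4]], Q = [[1]].
Insert 7: appended to row 1. P = [[4, 7]], Q = [[1, 2]].
Insert 1: 1 bumps 4 from row 1; 4 starts row 2. P = [[1, 7], [4]], Q = [[1, 2], [3]].
Insert 5: 5 bumps 7 from row 1; 7 appends to row 2. P = [[1, 5], [4, 7]], Q = [[1, 2], [3, 4]].
Insert 6: appended to row 1. P = [[1, 5, 6], [4, 7]], Q = [[1, 2, 5], [3, 4]].
Insert 3: 3 bumps 5 from row 1; 5 bumps 7 from row 2; 7 starts row 3. P = [[1, 3, 6], [4, 5], [7]], Q = [[1, 2, 5], [3, 4], [6]].
Insert 2: 2 bumps 3 from row 1; 3 bumps 4 from row 2; 4 bumps 7 from row 3; 7 starts row 4. P = [[1, 2, 6], [3, 5], [4], [7]], Q = [[1, 2, 5], [3, 4], [6], [7]].

So P = [[1, 2, 6], [3, 5], [4], [7]], Q = [[1, 2, 5], [3, 4], [6], [7]].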